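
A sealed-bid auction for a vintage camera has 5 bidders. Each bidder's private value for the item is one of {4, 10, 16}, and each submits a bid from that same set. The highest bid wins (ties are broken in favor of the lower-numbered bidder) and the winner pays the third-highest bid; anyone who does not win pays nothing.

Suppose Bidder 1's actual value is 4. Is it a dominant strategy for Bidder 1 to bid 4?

Check each profile of the others' bids and compare truth against every alternative bid.
Others bid (4, 4, 10, 10): truth gives 0, best alternative gives -6.
Others bid (4, 10, 4, 10): truth gives 0, best alternative gives -6.
Others bid (4, 10, 10, 4): truth gives 0, best alternative gives -6.
Others bid (4, 10, 10, 10): truth gives 0, best alternative gives -6.
Others bid (10, 4, 4, 10): truth gives 0, best alternative gives -6.
Others bid (10, 4, 10, 4): truth gives 0, best alternative gives -6.
(Remaining 75 profiles checked similarly; truth is weakly best in each.)
In every case the truthful bid is at least as good as any alternative, so it is a dominant strategy.

Yes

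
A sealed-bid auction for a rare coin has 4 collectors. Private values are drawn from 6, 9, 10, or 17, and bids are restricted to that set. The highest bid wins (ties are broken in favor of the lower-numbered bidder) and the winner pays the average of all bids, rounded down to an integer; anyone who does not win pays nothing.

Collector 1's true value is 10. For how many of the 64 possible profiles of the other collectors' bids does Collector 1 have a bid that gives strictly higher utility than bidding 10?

Others bid (6, 6, 6): truth gives 3; bid 6 gives 4 > 3. Violating.
Others bid (6, 6, 9): truth gives 3; no alternative beats it.
Others bid (6, 6, 10): truth gives 2; no alternative beats it.
(Checking all 64 profiles: 1 has a profitable deviation, 63 do not.)

1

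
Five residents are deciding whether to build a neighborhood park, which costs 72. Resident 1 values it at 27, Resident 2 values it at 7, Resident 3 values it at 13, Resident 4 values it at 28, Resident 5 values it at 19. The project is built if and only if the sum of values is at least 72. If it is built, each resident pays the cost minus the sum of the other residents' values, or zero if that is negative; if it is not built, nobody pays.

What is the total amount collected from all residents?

11

Total value 94 ≥ cost 72, so it is built.
Resident 1: others sum to 67; max(0, 72 - 67) = 5.
Resident 2: others sum to 87; max(0, 72 - 87) = 0.
Resident 3: others sum to 81; max(0, 72 - 81) = 0.
Resident 4: others sum to 66; max(0, 72 - 66) = 6.
Resident 5: others sum to 75; max(0, 72 - 75) = 0.
Total collected = 5 + 0 + 0 + 6 + 0 = 11.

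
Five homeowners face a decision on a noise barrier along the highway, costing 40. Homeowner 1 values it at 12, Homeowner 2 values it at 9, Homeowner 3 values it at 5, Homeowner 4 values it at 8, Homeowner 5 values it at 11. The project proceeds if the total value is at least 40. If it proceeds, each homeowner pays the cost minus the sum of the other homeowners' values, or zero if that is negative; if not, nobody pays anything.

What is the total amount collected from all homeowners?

Total value 45 ≥ cost 40, so it is built.
Homeowner 1: others sum to 33; max(0, 40 - 33) = 7.
Homeowner 2: others sum to 36; max(0, 40 - 36) = 4.
Homeowner 3: others sum to 40; max(0, 40 - 40) = 0.
Homeowner 4: others sum to 37; max(0, 40 - 37) = 3.
Homeowner 5: others sum to 34; max(0, 40 - 34) = 6.
Total collected = 7 + 4 + 0 + 3 + 6 = 20.

20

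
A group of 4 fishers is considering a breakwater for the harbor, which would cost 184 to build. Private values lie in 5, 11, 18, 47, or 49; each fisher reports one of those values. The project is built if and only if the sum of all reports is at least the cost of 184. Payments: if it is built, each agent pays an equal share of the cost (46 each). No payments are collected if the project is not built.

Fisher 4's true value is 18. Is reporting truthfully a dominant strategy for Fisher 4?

Check each profile of the others' reports and compare truth against every alternative report.
Others report (5, 5, 5): truth gives 0, best alternative gives 0.
Others report (5, 5, 11): truth gives 0, best alternative gives 0.
Others report (5, 5, 18): truth gives 0, best alternative gives 0.
Others report (5, 5, 47): truth gives 0, best alternative gives 0.
Others report (5, 5, 49): truth gives 0, best alternative gives 0.
Others report (5, 11, 5): truth gives 0, best alternative gives 0.
(Remaining 119 profiles checked similarly; truth is weakly best in each.)
In every case the truthful report is at least as good as any alternative, so it is a dominant strategy.

Yes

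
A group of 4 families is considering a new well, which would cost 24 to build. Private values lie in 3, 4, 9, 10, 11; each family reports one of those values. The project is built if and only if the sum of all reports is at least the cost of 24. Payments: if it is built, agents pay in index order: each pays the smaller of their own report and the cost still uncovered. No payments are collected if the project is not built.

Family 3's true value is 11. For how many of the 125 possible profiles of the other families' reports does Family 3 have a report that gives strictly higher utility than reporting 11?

98

Others report (3, 3, 9): truth gives 0; report 9 gives 2 > 0. Violating.
Others report (3, 3, 10): truth gives 0; report 9 gives 2 > 0. Violating.
Others report (3, 3, 11): truth gives 0; report 9 gives 2 > 0. Violating.
Others report (3, 4, 9): truth gives 0; report 9 gives 2 > 0. Violating.
Others report (3, 3, 3): truth gives 0; no alternative beats it.
Others report (3, 3, 4): truth gives 0; no alternative beats it.
(Checking all 125 profiles: 98 have a profitable deviation, 27 do not.)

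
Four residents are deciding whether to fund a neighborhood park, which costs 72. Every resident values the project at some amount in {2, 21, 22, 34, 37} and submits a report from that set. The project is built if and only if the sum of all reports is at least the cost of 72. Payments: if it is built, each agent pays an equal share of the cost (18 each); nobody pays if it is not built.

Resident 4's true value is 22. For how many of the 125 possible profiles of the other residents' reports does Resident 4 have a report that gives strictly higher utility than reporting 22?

Others report (2, 2, 34): truth gives 0; report 34 gives 4 > 0. Violating.
Others report (2, 2, 37): truth gives 0; report 34 gives 4 > 0. Violating.
Others report (2, 21, 21): truth gives 0; report 34 gives 4 > 0. Violating.
Others report (2, 21, 22): truth gives 0; report 34 gives 4 > 0. Violating.
Others report (2, 2, 2): truth gives 0; no alternative beats it.
Others report (2, 2, 21): truth gives 0; no alternative beats it.
(Checking all 125 profiles: 18 have a profitable deviation, 107 do not.)

18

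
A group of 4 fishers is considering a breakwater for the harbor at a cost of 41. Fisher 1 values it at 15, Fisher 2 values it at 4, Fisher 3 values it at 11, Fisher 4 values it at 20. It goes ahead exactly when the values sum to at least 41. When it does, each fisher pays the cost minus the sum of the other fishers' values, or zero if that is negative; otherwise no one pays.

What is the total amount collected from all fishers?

19

Total value 50 ≥ cost 41, so it is built.
Fisher 1: others sum to 35; max(0, 41 - 35) = 6.
Fisher 2: others sum to 46; max(0, 41 - 46) = 0.
Fisher 3: others sum to 39; max(0, 41 - 39) = 2.
Fisher 4: others sum to 30; max(0, 41 - 30) = 11.
Total collected = 6 + 0 + 2 + 11 = 19.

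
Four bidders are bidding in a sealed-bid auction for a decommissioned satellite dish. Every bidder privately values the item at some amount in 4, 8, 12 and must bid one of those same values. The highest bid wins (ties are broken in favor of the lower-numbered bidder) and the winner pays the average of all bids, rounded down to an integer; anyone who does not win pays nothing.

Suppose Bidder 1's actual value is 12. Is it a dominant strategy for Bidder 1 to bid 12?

Consider the case where Bidder 2 bids 4, Bidder 3 bids 4 and Bidder 4 bids 4.
Truthful bid 12: wins, pays 6, utility 12 - 6 = 6.
Bid 4 instead: wins, pays 4, utility 12 - 4 = 8.
Since 8 > 6, bidding 4 is strictly better here, so truthful bidding is not dominant.

No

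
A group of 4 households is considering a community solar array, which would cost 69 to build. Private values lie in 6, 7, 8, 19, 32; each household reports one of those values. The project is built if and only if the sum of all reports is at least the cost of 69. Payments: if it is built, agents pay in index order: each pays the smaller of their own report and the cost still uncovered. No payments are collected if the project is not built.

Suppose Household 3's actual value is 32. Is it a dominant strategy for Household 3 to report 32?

Consider the case where Household 1 reports 6, Household 2 reports 19 and Household 4 reports 32.
Truthful report 32: project built, pays 32, utility 32 - 32 = 0.
Report 19 instead: project built, pays 19, utility 32 - 19 = 13.
Since 13 > 0, reporting 19 is strictly better here, so truthful reporting is not dominant.

No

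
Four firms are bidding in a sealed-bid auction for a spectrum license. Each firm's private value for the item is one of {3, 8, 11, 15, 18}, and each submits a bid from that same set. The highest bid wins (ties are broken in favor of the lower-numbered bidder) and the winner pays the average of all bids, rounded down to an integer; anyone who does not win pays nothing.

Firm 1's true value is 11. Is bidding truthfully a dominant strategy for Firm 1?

No

Consider the case where Firm 2 bids 3, Firm 3 bids 3 and Firm 4 bids 3.
Truthful bid 11: wins, pays 5, utility 11 - 5 = 6.
Bid 3 instead: wins, pays 3, utility 11 - 3 = 8.
Since 8 > 6, bidding 3 is strictly better here, so truthful bidding is not dominant.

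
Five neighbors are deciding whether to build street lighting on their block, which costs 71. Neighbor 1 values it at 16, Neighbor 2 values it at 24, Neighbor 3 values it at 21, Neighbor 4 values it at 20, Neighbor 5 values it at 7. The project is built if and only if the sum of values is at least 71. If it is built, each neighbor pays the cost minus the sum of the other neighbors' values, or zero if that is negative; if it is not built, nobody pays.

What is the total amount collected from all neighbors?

Total value 88 ≥ cost 71, so it is built.
Neighbor 1: others sum to 72; max(0, 71 - 72) = 0.
Neighbor 2: others sum to 64; max(0, 71 - 64) = 7.
Neighbor 3: others sum to 67; max(0, 71 - 67) = 4.
Neighbor 4: others sum to 68; max(0, 71 - 68) = 3.
Neighbor 5: others sum to 81; max(0, 71 - 81) = 0.
Total collected = 0 + 7 + 4 + 3 + 0 = 14.

14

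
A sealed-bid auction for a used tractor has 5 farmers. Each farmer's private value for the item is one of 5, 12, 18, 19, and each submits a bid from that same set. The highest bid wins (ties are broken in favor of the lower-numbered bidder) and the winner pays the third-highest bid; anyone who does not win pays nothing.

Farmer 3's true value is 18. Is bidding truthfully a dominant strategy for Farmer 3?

No

Consider the case where Farmer 1 bids 5, Farmer 2 bids 5, Farmer 4 bids 5 and Farmer 5 bids 19.
Truthful bid 18: loses, pays 0, utility 0.
Bid 19 instead: wins, pays 5, utility 18 - 5 = 13.
Since 13 > 0, bidding 19 is strictly better here, so truthful bidding is not dominant.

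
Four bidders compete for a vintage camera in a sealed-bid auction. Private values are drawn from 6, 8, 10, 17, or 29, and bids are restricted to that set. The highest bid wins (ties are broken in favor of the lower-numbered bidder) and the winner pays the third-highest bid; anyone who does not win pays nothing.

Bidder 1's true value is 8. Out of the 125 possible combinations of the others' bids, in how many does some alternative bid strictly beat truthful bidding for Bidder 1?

Others bid (6, 6, 10): truth gives 0; bid 10 gives 2 > 0. Violating.
Others bid (6, 6, 17): truth gives 0; bid 17 gives 2 > 0. Violating.
Others bid (6, 6, 29): truth gives 0; bid 29 gives 2 > 0. Violating.
Others bid (6, 10, 6): truth gives 0; bid 10 gives 2 > 0. Violating.
Others bid (6, 6, 6): truth gives 2; no alternative beats it.
Others bid (6, 6, 8): truth gives 2; no alternative beats it.
(Checking all 125 profiles: 9 have a profitable deviation, 116 do not.)

9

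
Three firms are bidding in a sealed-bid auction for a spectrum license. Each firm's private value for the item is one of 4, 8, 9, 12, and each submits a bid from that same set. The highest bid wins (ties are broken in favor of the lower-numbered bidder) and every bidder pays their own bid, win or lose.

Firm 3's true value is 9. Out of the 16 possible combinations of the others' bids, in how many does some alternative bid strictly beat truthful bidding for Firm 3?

13

Others bid (4, 4): truth gives 0; bid 8 gives 1 > 0. Violating.
Others bid (4, 9): truth gives -9; bid 12 gives -3 > -9. Violating.
Others bid (4, 12): truth gives -9; bid 4 gives -4 > -9. Violating.
Others bid (8, 9): truth gives -9; bid 12 gives -3 > -9. Violating.
Others bid (4, 8): truth gives 0; no alternative beats it.
Others bid (8, 4): truth gives 0; no alternative beats it.
(Checking all 16 profiles: 13 have a profitable deviation, 3 do not.)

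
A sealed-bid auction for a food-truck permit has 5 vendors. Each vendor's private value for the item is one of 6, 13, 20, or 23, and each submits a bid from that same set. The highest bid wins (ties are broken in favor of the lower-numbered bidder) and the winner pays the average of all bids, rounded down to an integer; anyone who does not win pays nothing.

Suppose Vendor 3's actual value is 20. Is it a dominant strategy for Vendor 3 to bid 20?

Consider the case where Vendor 1 bids 6, Vendor 2 bids 6, Vendor 4 bids 6 and Vendor 5 bids 6.
Truthful bid 20: wins, pays 8, utility 20 - 8 = 12.
Bid 13 instead: wins, pays 7, utility 20 - 7 = 13.
Since 13 > 12, bidding 13 is strictly better here, so truthful bidding is not dominant.

No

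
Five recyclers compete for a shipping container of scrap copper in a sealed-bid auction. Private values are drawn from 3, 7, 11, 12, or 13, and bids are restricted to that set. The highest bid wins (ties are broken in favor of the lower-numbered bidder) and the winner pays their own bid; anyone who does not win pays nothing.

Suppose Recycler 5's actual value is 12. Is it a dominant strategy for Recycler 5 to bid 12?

Consider the case where Recycler 1 bids 3, Recycler 2 bids 3, Recycler 3 bids 3 and Recycler 4 bids 3.
Truthful bid 12: wins, pays 12, utility 12 - 12 = 0.
Bid 7 instead: wins, pays 7, utility 12 - 7 = 5.
Since 5 > 0, bidding 7 is strictly better here, so truthful bidding is not dominant.

No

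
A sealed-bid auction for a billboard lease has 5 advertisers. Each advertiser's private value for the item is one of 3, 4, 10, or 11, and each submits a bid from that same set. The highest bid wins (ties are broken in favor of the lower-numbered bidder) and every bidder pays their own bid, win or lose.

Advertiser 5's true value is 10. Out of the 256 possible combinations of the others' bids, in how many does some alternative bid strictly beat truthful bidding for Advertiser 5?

241

Others bid (3, 3, 3, 3): truth gives 0; bid 4 gives 6 > 0. Violating.
Others bid (3, 3, 3, 10): truth gives -10; bid 11 gives -1 > -10. Violating.
Others bid (3, 3, 3, 11): truth gives -10; bid 3 gives -3 > -10. Violating.
Others bid (3, 3, 4, 10): truth gives -10; bid 11 gives -1 > -10. Violating.
Others bid (3, 3, 3, 4): truth gives 0; no alternative beats it.
Others bid (3, 3, 4, 3): truth gives 0; no alternative beats it.
(Checking all 256 profiles: 241 have a profitable deviation, 15 do not.)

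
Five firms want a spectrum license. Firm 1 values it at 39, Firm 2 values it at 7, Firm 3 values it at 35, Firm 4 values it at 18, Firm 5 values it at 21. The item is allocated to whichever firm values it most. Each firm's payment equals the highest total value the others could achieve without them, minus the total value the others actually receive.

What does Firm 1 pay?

Firm 1 has the highest value and receives the item.
Without Firm 1, the item would go to the next-highest value, 35, so the others could achieve 35.
With Firm 1 present and winning, the others receive nothing, so their total is 0.
Payment = 35 - 0 = 35.

35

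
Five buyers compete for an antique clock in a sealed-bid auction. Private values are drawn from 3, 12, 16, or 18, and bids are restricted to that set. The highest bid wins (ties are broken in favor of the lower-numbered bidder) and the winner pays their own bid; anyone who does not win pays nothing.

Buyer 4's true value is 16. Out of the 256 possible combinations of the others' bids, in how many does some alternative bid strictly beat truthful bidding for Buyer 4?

Others bid (3, 3, 3, 3): truth gives 0; bid 12 gives 4 > 0. Violating.
Others bid (3, 3, 3, 12): truth gives 0; bid 12 gives 4 > 0. Violating.
Others bid (3, 3, 3, 16): truth gives 0; no alternative beats it.
Others bid (3, 3, 3, 18): truth gives 0; no alternative beats it.
(Checking all 256 profiles: 2 have a profitable deviation, 254 do not.)

2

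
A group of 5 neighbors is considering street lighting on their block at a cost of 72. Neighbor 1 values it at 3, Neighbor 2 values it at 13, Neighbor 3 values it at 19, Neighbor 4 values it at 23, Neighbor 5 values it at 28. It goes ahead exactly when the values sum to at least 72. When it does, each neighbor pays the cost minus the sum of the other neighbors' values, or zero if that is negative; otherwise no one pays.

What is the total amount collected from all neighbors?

Total value 86 ≥ cost 72, so it is built.
Neighbor 1: others sum to 83; max(0, 72 - 83) = 0.
Neighbor 2: others sum to 73; max(0, 72 - 73) = 0.
Neighbor 3: others sum to 67; max(0, 72 - 67) = 5.
Neighbor 4: others sum to 63; max(0, 72 - 63) = 9.
Neighbor 5: others sum to 58; max(0, 72 - 58) = 14.
Total collected = 0 + 0 + 5 + 9 + 14 = 28.

28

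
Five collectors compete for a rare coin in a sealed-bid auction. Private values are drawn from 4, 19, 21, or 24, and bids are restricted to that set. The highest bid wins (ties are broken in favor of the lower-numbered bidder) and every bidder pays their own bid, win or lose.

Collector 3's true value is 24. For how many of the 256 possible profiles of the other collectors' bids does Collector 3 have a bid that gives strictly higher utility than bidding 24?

Others bid (4, 4, 4, 4): truth gives 0; bid 19 gives 5 > 0. Violating.
Others bid (4, 4, 4, 19): truth gives 0; bid 19 gives 5 > 0. Violating.
Others bid (4, 4, 4, 21): truth gives 0; bid 21 gives 3 > 0. Violating.
Others bid (4, 4, 19, 4): truth gives 0; bid 19 gives 5 > 0. Violating.
Others bid (4, 4, 4, 24): truth gives 0; no alternative beats it.
Others bid (4, 4, 19, 24): truth gives 0; no alternative beats it.
(Checking all 256 profiles: 148 have a profitable deviation, 108 do not.)

148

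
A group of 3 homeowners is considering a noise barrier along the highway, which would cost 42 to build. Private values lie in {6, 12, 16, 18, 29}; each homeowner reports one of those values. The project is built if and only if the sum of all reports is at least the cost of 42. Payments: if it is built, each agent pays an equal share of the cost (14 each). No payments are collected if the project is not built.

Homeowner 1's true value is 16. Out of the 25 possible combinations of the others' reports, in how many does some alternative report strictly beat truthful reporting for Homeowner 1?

7

Others report (6, 12): truth gives 0; report 29 gives 2 > 0. Violating.
Others report (6, 16): truth gives 0; report 29 gives 2 > 0. Violating.
Others report (6, 18): truth gives 0; report 18 gives 2 > 0. Violating.
Others report (12, 6): truth gives 0; report 29 gives 2 > 0. Violating.
Others report (6, 6): truth gives 0; no alternative beats it.
Others report (6, 29): truth gives 2; no alternative beats it.
(Checking all 25 profiles: 7 have a profitable deviation, 18 do not.)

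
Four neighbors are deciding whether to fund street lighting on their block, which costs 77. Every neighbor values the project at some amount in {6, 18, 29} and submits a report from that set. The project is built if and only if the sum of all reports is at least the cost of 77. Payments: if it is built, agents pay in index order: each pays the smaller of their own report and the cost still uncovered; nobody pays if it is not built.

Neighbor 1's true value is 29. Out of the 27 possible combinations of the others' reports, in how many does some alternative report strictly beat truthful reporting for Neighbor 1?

Others report (6, 29, 29): truth gives 0; report 18 gives 11 > 0. Violating.
Others report (18, 18, 29): truth gives 0; report 18 gives 11 > 0. Violating.
Others report (18, 29, 18): truth gives 0; report 18 gives 11 > 0. Violating.
Others report (18, 29, 29): truth gives 0; report 6 gives 23 > 0. Violating.
Others report (6, 6, 6): truth gives 0; no alternative beats it.
Others report (6, 6, 18): truth gives 0; no alternative beats it.
(Checking all 27 profiles: 10 have a profitable deviation, 17 do not.)

10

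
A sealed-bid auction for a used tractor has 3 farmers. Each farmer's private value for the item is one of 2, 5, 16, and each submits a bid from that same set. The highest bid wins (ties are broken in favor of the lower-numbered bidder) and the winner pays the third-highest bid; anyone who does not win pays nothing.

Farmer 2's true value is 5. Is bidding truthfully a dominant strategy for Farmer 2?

Consider the case where Farmer 1 bids 2 and Farmer 3 bids 16.
Truthful bid 5: loses, pays 0, utility 0.
Bid 16 instead: wins, pays 2, utility 5 - 2 = 3.
Since 3 > 0, bidding 16 is strictly better here, so truthful bidding is not dominant.

No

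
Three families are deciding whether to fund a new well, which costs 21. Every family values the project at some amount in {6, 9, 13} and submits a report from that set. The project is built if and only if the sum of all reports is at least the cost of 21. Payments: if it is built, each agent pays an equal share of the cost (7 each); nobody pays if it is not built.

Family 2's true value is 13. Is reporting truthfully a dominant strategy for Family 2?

Check each profile of the others' reports and compare truth against every alternative report.
Others report (6, 6): truth gives 6, best alternative gives 6.
Others report (6, 9): truth gives 6, best alternative gives 6.
Others report (6, 13): truth gives 6, best alternative gives 6.
Others report (9, 6): truth gives 6, best alternative gives 6.
Others report (9, 9): truth gives 6, best alternative gives 6.
Others report (9, 13): truth gives 6, best alternative gives 6.
(Remaining 3 profiles checked similarly; truth is weakly best in each.)
In every case the truthful report is at least as good as any alternative, so it is a dominant strategy.

Yes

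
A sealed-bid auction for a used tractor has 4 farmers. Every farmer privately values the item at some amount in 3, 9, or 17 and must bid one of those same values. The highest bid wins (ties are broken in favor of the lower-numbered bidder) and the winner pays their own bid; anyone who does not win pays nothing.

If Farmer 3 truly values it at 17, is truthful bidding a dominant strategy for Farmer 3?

Consider the case where Farmer 1 bids 3, Farmer 2 bids 3 and Farmer 4 bids 3.
Truthful bid 17: wins, pays 17, utility 17 - 17 = 0.
Bid 9 instead: wins, pays 9, utility 17 - 9 = 8.
Since 8 > 0, bidding 9 is strictly better here, so truthful bidding is not dominant.

No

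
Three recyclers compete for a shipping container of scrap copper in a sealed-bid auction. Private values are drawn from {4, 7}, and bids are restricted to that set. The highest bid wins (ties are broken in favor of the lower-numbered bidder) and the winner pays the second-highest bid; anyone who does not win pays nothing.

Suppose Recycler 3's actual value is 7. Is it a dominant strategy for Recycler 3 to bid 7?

Check each profile of the others' bids and compare truth against every alternative bid.
Others bid (4, 4): truth gives 3, best alternative gives 0.
Others bid (4, 7): truth gives 0, best alternative gives 0.
Others bid (7, 4): truth gives 0, best alternative gives 0.
Others bid (7, 7): truth gives 0, best alternative gives 0.
In every case the truthful bid is at least as good as any alternative, so it is a dominant strategy.

Yes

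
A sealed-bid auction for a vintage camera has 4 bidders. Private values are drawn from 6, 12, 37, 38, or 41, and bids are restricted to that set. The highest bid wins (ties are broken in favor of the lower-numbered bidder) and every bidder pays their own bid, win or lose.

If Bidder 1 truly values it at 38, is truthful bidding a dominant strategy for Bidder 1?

Consider the case where Bidder 2 bids 6, Bidder 3 bids 6 and Bidder 4 bids 6.
Truthful bid 38: wins, pays 38, utility 38 - 38 = 0.
Bid 6 instead: wins, pays 6, utility 38 - 6 = 32.
Since 32 > 0, bidding 6 is strictly better here, so truthful bidding is not dominant.

No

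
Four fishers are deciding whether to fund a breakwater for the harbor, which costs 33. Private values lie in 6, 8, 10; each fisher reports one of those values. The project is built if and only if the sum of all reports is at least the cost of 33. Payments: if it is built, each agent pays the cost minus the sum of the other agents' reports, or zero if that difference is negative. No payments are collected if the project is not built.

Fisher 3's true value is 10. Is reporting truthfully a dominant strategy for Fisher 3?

Yes

Check each profile of the others' reports and compare truth against every alternative report.
Others report (6, 8, 10): truth gives 1, best alternative gives 0.
Others report (6, 10, 8): truth gives 1, best alternative gives 0.
Others report (8, 6, 10): truth gives 1, best alternative gives 0.
Others report (8, 8, 8): truth gives 1, best alternative gives 0.
Others report (8, 10, 6): truth gives 1, best alternative gives 0.
Others report (10, 6, 8): truth gives 1, best alternative gives 0.
(Remaining 21 profiles checked similarly; truth is weakly best in each.)
In every case the truthful report is at least as good as any alternative, so it is a dominant strategy.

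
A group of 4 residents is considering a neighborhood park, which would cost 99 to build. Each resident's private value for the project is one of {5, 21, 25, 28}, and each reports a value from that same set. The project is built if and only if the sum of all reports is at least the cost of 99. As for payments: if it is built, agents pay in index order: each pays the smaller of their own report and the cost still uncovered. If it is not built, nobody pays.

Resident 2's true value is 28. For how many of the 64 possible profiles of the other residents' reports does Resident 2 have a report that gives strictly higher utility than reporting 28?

Others report (21, 25, 28): truth gives 0; report 25 gives 3 > 0. Violating.
Others report (21, 28, 25): truth gives 0; report 25 gives 3 > 0. Violating.
Others report (21, 28, 28): truth gives 0; report 25 gives 3 > 0. Violating.
Others report (25, 21, 28): truth gives 0; report 25 gives 3 > 0. Violating.
Others report (5, 5, 5): truth gives 0; no alternative beats it.
Others report (5, 5, 21): truth gives 0; no alternative beats it.
(Checking all 64 profiles: 17 have a profitable deviation, 47 do not.)

17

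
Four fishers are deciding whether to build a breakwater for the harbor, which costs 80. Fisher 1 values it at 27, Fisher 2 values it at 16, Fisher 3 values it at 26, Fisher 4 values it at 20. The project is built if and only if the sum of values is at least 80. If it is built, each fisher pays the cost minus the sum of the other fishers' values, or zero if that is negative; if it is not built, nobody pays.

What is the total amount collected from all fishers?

53

Total value 89 ≥ cost 80, so it is built.
Fisher 1: others sum to 62; max(0, 80 - 62) = 18.
Fisher 2: others sum to 73; max(0, 80 - 73) = 7.
Fisher 3: others sum to 63; max(0, 80 - 63) = 17.
Fisher 4: others sum to 69; max(0, 80 - 69) = 11.
Total collected = 18 + 7 + 17 + 11 = 53.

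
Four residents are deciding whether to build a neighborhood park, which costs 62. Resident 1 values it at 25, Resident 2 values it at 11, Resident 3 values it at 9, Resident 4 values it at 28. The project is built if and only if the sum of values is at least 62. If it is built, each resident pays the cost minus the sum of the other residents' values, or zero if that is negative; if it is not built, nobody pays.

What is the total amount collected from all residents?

31

Total value 73 ≥ cost 62, so it is built.
Resident 1: others sum to 48; max(0, 62 - 48) = 14.
Resident 2: others sum to 62; max(0, 62 - 62) = 0.
Resident 3: others sum to 64; max(0, 62 - 64) = 0.
Resident 4: others sum to 45; max(0, 62 - 45) = 17.
Total collected = 14 + 0 + 0 + 17 = 31.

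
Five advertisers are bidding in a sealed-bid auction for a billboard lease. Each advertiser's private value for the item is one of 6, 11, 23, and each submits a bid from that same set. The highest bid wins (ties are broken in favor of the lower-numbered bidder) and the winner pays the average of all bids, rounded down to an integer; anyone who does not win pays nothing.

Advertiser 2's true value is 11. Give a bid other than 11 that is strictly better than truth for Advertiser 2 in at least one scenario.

23

Suppose Advertiser 1 bids 11, Advertiser 3 bids 6, Advertiser 4 bids 6 and Advertiser 5 bids 6.
Bid 11: loses, pays 0, utility 0.
Bid 23: wins, pays 10, utility 11 - 10 = 1.
So bidding 23 beats truth here (1 > 0).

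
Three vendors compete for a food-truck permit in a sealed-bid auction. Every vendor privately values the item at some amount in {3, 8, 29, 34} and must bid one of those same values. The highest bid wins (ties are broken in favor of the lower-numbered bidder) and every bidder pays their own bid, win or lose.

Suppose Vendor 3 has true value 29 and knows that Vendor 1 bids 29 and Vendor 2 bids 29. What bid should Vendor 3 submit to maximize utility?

3

Bid 3: loses but pays 3, utility -3.
Bid 8: loses but pays 8, utility -8.
Bid 29: loses but pays 29, utility -29.
Bid 34: wins, pays 34, utility 29 - 34 = -5.
The best choice is 3 with utility -3.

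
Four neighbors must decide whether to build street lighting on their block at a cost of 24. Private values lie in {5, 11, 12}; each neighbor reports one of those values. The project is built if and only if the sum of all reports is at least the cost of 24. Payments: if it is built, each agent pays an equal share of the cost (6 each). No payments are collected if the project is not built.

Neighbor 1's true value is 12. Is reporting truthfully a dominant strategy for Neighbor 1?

Yes

Check each profile of the others' reports and compare truth against every alternative report.
Others report (5, 5, 5): truth gives 6, best alternative gives 6.
Others report (5, 5, 11): truth gives 6, best alternative gives 6.
Others report (5, 5, 12): truth gives 6, best alternative gives 6.
Others report (5, 11, 5): truth gives 6, best alternative gives 6.
Others report (5, 11, 11): truth gives 6, best alternative gives 6.
Others report (5, 11, 12): truth gives 6, best alternative gives 6.
(Remaining 21 profiles checked similarly; truth is weakly best in each.)
In every case the truthful report is at least as good as any alternative, so it is a dominant strategy.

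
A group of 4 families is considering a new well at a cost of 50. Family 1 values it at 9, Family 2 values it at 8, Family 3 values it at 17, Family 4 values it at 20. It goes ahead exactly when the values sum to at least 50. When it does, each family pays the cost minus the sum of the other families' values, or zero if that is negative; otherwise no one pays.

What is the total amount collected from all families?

Total value 54 ≥ cost 50, so it is built.
Family 1: others sum to 45; max(0, 50 - 45) = 5.
Family 2: others sum to 46; max(0, 50 - 46) = 4.
Family 3: others sum to 37; max(0, 50 - 37) = 13.
Family 4: others sum to 34; max(0, 50 - 34) = 16.
Total collected = 5 + 4 + 13 + 16 = 38.

38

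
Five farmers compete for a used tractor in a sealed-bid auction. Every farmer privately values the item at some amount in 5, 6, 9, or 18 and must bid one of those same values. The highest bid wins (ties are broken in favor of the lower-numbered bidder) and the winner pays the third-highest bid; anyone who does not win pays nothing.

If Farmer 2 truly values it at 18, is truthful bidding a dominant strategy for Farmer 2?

Yes

Check each profile of the others' bids and compare truth against every alternative bid.
Others bid (5, 5, 5, 18): truth gives 13, best alternative gives 0.
Others bid (5, 5, 18, 5): truth gives 13, best alternative gives 0.
Others bid (5, 18, 5, 5): truth gives 13, best alternative gives 0.
Others bid (9, 5, 5, 5): truth gives 13, best alternative gives 0.
Others bid (5, 5, 6, 18): truth gives 12, best alternative gives 0.
Others bid (5, 5, 18, 6): truth gives 12, best alternative gives 0.
(Remaining 250 profiles checked similarly; truth is weakly best in each.)
In every case the truthful bid is at least as good as any alternative, so it is a dominant strategy.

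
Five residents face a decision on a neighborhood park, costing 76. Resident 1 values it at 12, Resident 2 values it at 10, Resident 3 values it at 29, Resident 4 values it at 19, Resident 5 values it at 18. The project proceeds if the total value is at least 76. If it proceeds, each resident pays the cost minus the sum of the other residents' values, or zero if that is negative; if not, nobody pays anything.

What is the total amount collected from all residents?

30

Total value 88 ≥ cost 76, so it is built.
Resident 1: others sum to 76; max(0, 76 - 76) = 0.
Resident 2: others sum to 78; max(0, 76 - 78) = 0.
Resident 3: others sum to 59; max(0, 76 - 59) = 17.
Resident 4: others sum to 69; max(0, 76 - 69) = 7.
Resident 5: others sum to 70; max(0, 76 - 70) = 6.
Total collected = 0 + 0 + 17 + 7 + 6 = 30.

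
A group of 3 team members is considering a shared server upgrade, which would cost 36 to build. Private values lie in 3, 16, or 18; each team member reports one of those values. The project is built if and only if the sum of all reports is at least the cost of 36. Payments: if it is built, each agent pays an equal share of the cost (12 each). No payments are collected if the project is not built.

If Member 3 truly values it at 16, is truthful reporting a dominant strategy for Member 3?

Consider the case where Member 1 reports 3 and Member 2 reports 16.
Truthful report 16: project not built, utility 0.
Report 18 instead: project built, pays 12, utility 16 - 12 = 4.
Since 4 > 0, reporting 18 is strictly better here, so truthful reporting is not dominant.

No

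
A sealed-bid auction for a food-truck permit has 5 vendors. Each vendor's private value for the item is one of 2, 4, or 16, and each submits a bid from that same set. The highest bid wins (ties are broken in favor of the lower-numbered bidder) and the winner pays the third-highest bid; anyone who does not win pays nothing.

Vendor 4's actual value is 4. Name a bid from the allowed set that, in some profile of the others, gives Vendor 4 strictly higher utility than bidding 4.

16

Suppose Vendor 1 bids 2, Vendor 2 bids 2, Vendor 3 bids 2 and Vendor 5 bids 16.
Bid 4: loses, pays 0, utility 0.
Bid 16: wins, pays 2, utility 4 - 2 = 2.
So bidding 16 beats truth here (2 > 0).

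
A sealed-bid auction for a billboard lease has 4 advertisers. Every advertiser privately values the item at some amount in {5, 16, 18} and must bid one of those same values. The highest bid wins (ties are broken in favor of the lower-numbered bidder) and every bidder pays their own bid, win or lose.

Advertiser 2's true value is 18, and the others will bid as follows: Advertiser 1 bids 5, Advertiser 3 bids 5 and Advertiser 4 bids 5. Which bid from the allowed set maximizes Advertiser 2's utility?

Bid 5: loses but pays 5, utility -5.
Bid 16: wins, pays 16, utility 18 - 16 = 2.
Bid 18: wins, pays 18, utility 18 - 18 = 0.
The best choice is 16 with utility 2.

16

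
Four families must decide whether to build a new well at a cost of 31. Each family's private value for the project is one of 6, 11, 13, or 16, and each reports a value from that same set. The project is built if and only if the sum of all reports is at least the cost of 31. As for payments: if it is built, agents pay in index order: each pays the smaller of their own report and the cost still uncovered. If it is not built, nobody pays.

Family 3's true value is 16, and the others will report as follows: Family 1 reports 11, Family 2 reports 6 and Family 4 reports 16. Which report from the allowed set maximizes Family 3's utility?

6

Report 6: project built, pays 6, utility 16 - 6 = 10.
Report 11: project built, pays 11, utility 16 - 11 = 5.
Report 13: project built, pays 13, utility 16 - 13 = 3.
Report 16: project built, pays 14, utility 16 - 14 = 2.
The best choice is 6 with utility 10.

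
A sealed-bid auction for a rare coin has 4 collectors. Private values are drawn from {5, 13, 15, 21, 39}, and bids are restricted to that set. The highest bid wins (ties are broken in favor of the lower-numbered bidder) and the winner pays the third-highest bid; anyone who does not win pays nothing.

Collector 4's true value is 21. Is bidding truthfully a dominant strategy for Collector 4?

Consider the case where Collector 1 bids 5, Collector 2 bids 5 and Collector 3 bids 21.
Truthful bid 21: loses, pays 0, utility 0.
Bid 39 instead: wins, pays 5, utility 21 - 5 = 16.
Since 16 > 0, bidding 39 is strictly better here, so truthful bidding is not dominant.

No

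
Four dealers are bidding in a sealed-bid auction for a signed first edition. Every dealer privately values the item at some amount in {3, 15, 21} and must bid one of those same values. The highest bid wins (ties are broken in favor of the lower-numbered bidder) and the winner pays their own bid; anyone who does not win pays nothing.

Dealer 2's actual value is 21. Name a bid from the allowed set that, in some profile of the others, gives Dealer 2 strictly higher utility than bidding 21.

15

Suppose Dealer 1 bids 3, Dealer 3 bids 3 and Dealer 4 bids 3.
Bid 21: wins, pays 21, utility 21 - 21 = 0.
Bid 15: wins, pays 15, utility 21 - 15 = 6.
So bidding 15 beats truth here (6 > 0).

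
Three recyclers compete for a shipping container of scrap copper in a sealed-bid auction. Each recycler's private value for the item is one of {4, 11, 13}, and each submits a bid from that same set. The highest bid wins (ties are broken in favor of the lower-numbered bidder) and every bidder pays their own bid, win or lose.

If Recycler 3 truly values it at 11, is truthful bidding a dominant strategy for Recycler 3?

No

Consider the case where Recycler 1 bids 4 and Recycler 2 bids 11.
Truthful bid 11: loses but pays 11, utility -11.
Bid 4 instead: loses but pays 4, utility -4.
Since -4 > -11, bidding 4 is strictly better here, so truthful bidding is not dominant.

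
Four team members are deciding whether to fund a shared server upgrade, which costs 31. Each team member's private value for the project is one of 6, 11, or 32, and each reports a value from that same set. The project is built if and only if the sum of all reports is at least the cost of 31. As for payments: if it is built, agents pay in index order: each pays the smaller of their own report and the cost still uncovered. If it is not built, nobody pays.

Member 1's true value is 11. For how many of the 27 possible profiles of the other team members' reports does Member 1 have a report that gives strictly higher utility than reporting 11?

Others report (6, 6, 32): truth gives 0; report 6 gives 5 > 0. Violating.
Others report (6, 11, 11): truth gives 0; report 6 gives 5 > 0. Violating.
Others report (6, 11, 32): truth gives 0; report 6 gives 5 > 0. Violating.
Others report (6, 32, 6): truth gives 0; report 6 gives 5 > 0. Violating.
Others report (6, 6, 6): truth gives 0; no alternative beats it.
Others report (6, 6, 11): truth gives 0; no alternative beats it.
(Checking all 27 profiles: 23 have a profitable deviation, 4 do not.)

23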